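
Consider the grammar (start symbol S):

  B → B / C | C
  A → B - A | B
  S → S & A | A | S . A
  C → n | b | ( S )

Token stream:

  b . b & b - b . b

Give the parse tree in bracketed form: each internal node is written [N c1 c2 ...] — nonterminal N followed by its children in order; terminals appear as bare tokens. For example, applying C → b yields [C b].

S
S . A
S & A . A
S . A & A . A
A . A & A . A
B . A & A . A
C . A & A . A
b . A & A . A
b . B & A . A
b . C & A . A
b . b & A . A
b . b & B - A . A
b . b & C - A . A
b . b & b - A . A
b . b & b - B . A
b . b & b - C . A
b . b & b - b . A
b . b & b - b . B
b . b & b - b . C
b . b & b - b . b

[S [S [S [S [A [B [C b]]]] . [A [B [C b]]]] & [A [B [C b]] - [A [B [C b]]]]] . [A [B [C b]]]]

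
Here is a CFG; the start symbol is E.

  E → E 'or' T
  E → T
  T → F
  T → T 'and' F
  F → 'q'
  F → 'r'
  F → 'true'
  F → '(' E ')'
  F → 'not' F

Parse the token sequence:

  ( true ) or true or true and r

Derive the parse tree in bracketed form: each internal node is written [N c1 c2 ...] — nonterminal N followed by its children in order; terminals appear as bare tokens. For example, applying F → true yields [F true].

[E [E [E [T [F ( [E [T [F true]]] )]]] or [T [F true]]] or [T [T [F true]] and [F r]]]

E
E or T
E or T or T
T or T or T
F or T or T
( E ) or T or T
( T ) or T or T
( F ) or T or T
( true ) or T or T
( true ) or F or T
( true ) or true or T
( true ) or true or T and F
( true ) or true or F and F
( true ) or true or true and F
( true ) or true or true and r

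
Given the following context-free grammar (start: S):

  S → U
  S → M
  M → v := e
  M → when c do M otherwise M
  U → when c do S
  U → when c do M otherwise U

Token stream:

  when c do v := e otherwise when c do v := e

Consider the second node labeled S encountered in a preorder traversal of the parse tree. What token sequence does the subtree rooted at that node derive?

[S [U when c do [M v := e] otherwise [U when c do [S [M v := e]]]]]

v := e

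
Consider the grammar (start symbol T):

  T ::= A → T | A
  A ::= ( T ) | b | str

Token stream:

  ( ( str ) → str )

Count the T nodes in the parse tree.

[T [A ( [T [A ( [T [A str]] )] → [T [A str]]] )]]

4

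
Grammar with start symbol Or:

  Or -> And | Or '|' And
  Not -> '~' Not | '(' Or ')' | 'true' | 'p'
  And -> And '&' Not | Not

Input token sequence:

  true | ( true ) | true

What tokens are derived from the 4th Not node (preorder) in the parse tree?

[Or [Or [Or [And [Not true]]] | [And [Not ( [Or [And [Not true]]] )]]] | [And [Not true]]]

true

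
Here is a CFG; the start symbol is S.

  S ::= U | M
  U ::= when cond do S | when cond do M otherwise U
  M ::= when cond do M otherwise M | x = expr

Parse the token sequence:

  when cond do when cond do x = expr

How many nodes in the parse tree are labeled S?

[S [U when cond do [S [U when cond do [S [M x = expr]]]]]]

3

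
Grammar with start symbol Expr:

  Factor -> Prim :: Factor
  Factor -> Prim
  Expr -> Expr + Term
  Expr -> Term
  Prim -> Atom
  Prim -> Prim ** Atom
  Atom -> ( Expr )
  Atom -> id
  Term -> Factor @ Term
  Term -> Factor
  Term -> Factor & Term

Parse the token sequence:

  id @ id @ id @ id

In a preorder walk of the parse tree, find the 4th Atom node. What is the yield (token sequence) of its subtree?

id

[Expr [Term [Factor [Prim [Atom id]]] @ [Term [Factor [Prim [Atom id]]] @ [Term [Factor [Prim [Atom id]]] @ [Term [Factor [Prim [Atom id]]]]]]]]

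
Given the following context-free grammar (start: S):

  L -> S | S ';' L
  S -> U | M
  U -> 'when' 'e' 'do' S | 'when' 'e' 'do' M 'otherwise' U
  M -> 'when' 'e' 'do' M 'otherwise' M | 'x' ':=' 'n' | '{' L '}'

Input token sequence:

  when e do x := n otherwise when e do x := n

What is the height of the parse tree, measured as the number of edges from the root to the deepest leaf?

[S [U when e do [M x := n] otherwise [U when e do [S [M x := n]]]]]

5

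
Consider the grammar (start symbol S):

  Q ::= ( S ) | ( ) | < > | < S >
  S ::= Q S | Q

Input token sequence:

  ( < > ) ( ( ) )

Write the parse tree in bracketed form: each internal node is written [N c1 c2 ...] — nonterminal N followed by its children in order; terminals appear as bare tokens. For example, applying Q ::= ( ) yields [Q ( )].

[S [Q ( [S [Q < >]] )] [S [Q ( [S [Q ( )]] )]]]

S
Q S
( S ) S
( Q ) S
( < > ) S
( < > ) Q
( < > ) ( S )
( < > ) ( Q )
( < > ) ( ( ) )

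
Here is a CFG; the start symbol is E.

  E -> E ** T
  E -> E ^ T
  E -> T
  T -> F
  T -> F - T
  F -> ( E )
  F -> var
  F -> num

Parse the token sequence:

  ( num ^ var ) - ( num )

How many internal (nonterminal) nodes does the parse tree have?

[E [T [F ( [E [E [T [F num]]] ^ [T [F var]]] )] - [T [F ( [E [T [F num]]] )]]]]

14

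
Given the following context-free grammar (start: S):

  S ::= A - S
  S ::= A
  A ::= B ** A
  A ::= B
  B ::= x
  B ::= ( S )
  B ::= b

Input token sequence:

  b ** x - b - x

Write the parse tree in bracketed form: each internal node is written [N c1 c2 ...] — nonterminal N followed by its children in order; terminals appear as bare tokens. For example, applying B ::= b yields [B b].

S
A - S
B ** A - S
b ** A - S
b ** B - S
b ** x - S
b ** x - A - S
b ** x - B - S
b ** x - b - S
b ** x - b - A
b ** x - b - B
b ** x - b - x

[S [A [B b] ** [A [B x]]] - [S [A [B b]] - [S [A [B x]]]]]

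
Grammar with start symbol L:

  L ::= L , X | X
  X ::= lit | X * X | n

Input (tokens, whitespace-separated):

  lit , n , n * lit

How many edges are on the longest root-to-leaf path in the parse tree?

4

[L [L [L [X lit]] , [X n]] , [X [X n] * [X lit]]]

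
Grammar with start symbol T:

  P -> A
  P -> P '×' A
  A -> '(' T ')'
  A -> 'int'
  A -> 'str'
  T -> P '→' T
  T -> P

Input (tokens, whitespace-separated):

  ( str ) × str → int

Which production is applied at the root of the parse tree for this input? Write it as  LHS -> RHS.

[T [P [P [A ( [T [P [A str]]] )]] × [A str]] → [T [P [A int]]]]

T -> P '→' T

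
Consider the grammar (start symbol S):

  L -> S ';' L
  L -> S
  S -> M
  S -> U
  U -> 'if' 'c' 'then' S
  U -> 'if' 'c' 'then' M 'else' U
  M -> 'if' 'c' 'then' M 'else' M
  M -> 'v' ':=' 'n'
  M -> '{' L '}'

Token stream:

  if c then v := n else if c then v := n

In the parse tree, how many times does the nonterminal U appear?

2

[S [U if c then [M v := n] else [U if c then [S [M v := n]]]]]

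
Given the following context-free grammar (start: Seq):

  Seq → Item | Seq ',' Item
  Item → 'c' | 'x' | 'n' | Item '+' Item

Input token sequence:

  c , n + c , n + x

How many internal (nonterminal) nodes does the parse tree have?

10

[Seq [Seq [Seq [Item c]] , [Item [Item n] + [Item c]]] , [Item [Item n] + [Item x]]]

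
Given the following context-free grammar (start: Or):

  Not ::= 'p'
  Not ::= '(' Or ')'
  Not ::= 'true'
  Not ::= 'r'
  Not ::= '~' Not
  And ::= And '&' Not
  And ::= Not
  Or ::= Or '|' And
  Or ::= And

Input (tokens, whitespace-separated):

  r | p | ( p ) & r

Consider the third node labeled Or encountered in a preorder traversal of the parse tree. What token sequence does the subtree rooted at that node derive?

[Or [Or [Or [And [Not r]]] | [And [Not p]]] | [And [And [Not ( [Or [And [Not p]]] )]] & [Not r]]]

r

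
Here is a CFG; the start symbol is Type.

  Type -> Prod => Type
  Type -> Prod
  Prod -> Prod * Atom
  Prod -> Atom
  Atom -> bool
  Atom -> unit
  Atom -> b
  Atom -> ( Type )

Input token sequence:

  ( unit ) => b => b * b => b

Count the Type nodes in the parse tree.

5

[Type [Prod [Atom ( [Type [Prod [Atom unit]]] )]] => [Type [Prod [Atom b]] => [Type [Prod [Prod [Atom b]] * [Atom b]] => [Type [Prod [Atom b]]]]]]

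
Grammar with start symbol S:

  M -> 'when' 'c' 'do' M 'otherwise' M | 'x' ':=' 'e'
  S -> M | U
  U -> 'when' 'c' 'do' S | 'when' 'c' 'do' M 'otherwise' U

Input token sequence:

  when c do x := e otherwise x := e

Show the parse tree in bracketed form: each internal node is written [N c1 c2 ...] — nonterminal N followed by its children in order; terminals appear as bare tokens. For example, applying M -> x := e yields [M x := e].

[S [M when c do [M x := e] otherwise [M x := e]]]

S
M
when c do M otherwise M
when c do x := e otherwise M
when c do x := e otherwise x := e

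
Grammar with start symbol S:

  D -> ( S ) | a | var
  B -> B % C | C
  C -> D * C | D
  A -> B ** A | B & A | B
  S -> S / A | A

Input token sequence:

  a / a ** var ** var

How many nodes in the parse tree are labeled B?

4

[S [S [A [B [C [D a]]]]] / [A [B [C [D a]]] ** [A [B [C [D var]]] ** [A [B [C [D var]]]]]]]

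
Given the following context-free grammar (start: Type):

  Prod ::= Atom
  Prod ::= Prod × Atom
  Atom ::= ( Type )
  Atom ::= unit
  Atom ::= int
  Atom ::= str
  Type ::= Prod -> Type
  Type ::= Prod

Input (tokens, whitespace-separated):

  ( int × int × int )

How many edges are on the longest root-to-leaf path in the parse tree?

[Type [Prod [Atom ( [Type [Prod [Prod [Prod [Atom int]] × [Atom int]] × [Atom int]]] )]]]

8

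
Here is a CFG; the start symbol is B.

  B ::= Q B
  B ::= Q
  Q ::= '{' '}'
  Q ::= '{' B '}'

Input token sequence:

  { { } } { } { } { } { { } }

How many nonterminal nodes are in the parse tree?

14

[B [Q { [B [Q { }]] }] [B [Q { }] [B [Q { }] [B [Q { }] [B [Q { [B [Q { }]] }]]]]]]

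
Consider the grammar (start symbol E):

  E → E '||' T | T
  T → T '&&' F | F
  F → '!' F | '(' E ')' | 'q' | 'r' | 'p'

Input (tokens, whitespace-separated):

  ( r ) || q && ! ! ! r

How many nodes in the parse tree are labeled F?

[E [E [T [F ( [E [T [F r]]] )]]] || [T [T [F q]] && [F ! [F ! [F ! [F r]]]]]]

7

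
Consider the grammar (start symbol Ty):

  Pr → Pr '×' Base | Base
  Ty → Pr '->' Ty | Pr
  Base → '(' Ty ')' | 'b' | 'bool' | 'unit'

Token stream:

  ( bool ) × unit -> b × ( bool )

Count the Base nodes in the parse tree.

6

[Ty [Pr [Pr [Base ( [Ty [Pr [Base bool]]] )]] × [Base unit]] -> [Ty [Pr [Pr [Base b]] × [Base ( [Ty [Pr [Base bool]]] )]]]]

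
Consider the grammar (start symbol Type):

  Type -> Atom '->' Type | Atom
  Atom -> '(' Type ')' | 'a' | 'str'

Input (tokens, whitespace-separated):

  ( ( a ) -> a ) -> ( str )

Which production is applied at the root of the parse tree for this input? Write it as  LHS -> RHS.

Type -> Atom '->' Type

[Type [Atom ( [Type [Atom ( [Type [Atom a]] )] -> [Type [Atom a]]] )] -> [Type [Atom ( [Type [Atom str]] )]]]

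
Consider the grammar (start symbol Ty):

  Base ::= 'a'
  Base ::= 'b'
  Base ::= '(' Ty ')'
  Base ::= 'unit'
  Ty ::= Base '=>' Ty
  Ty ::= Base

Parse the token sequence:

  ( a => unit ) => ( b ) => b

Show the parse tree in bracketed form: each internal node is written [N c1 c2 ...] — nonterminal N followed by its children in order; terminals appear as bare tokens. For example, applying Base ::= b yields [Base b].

Ty
Base => Ty
( Ty ) => Ty
( Base => Ty ) => Ty
( a => Ty ) => Ty
( a => Base ) => Ty
( a => unit ) => Ty
( a => unit ) => Base => Ty
( a => unit ) => ( Ty ) => Ty
( a => unit ) => ( Base ) => Ty
( a => unit ) => ( b ) => Ty
( a => unit ) => ( b ) => Base
( a => unit ) => ( b ) => b

[Ty [Base ( [Ty [Base a] => [Ty [Base unit]]] )] => [Ty [Base ( [Ty [Base b]] )] => [Ty [Base b]]]]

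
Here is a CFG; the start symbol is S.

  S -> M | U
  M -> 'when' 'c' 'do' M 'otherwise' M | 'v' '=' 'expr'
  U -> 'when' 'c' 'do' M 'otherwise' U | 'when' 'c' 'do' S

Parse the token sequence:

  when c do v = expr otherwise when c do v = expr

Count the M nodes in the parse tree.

2

[S [U when c do [M v = expr] otherwise [U when c do [S [M v = expr]]]]]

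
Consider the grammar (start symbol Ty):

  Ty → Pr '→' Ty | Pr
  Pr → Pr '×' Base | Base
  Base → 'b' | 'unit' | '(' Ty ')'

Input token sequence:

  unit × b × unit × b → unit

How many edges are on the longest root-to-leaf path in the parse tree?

6

[Ty [Pr [Pr [Pr [Pr [Base unit]] × [Base b]] × [Base unit]] × [Base b]] → [Ty [Pr [Base unit]]]]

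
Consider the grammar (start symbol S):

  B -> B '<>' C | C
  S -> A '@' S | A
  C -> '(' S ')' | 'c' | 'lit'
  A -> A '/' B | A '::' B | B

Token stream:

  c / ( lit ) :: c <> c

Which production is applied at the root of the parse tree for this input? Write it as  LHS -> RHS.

[S [A [A [A [B [C c]]] / [B [C ( [S [A [B [C lit]]]] )]]] :: [B [B [C c]] <> [C c]]]]

S -> A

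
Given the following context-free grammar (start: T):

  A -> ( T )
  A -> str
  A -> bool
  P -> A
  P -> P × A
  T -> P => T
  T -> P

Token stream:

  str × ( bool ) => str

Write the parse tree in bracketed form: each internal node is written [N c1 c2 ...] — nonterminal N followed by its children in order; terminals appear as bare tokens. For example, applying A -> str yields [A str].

T
P => T
P × A => T
A × A => T
str × A => T
str × ( T ) => T
str × ( P ) => T
str × ( A ) => T
str × ( bool ) => T
str × ( bool ) => P
str × ( bool ) => A
str × ( bool ) => str

[T [P [P [A str]] × [A ( [T [P [A bool]]] )]] => [T [P [A str]]]]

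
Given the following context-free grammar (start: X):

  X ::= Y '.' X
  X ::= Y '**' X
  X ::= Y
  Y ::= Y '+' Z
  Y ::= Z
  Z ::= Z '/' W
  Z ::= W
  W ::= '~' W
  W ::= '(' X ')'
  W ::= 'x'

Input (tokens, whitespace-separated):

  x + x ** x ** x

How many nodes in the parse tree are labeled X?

3

[X [Y [Y [Z [W x]]] + [Z [W x]]] ** [X [Y [Z [W x]]] ** [X [Y [Z [W x]]]]]]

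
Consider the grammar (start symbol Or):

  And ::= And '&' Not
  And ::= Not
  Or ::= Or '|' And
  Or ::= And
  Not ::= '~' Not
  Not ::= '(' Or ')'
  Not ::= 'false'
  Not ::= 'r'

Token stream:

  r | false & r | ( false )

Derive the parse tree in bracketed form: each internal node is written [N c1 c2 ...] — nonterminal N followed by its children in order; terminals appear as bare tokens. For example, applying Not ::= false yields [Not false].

Or
Or | And
Or | And | And
And | And | And
Not | And | And
r | And | And
r | And & Not | And
r | Not & Not | And
r | false & Not | And
r | false & r | And
r | false & r | Not
r | false & r | ( Or )
r | false & r | ( And )
r | false & r | ( Not )
r | false & r | ( false )

[Or [Or [Or [And [Not r]]] | [And [And [Not false]] & [Not r]]] | [And [Not ( [Or [And [Not false]]] )]]]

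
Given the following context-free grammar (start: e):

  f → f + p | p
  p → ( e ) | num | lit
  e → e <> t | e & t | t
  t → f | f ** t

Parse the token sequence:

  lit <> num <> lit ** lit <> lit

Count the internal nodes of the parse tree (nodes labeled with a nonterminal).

[e [e [e [e [t [f [p lit]]]] <> [t [f [p num]]]] <> [t [f [p lit]] ** [t [f [p lit]]]]] <> [t [f [p lit]]]]

19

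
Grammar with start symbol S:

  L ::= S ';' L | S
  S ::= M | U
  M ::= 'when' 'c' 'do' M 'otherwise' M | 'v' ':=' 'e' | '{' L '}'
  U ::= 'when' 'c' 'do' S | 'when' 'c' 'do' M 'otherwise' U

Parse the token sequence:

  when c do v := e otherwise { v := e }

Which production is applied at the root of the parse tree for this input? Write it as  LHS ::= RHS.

S ::= M

[S [M when c do [M v := e] otherwise [M { [L [S [M v := e]]] }]]]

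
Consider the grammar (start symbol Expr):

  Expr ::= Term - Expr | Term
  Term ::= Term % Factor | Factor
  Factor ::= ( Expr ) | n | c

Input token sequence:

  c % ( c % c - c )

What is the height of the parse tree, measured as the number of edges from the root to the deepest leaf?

7

[Expr [Term [Term [Factor c]] % [Factor ( [Expr [Term [Term [Factor c]] % [Factor c]] - [Expr [Term [Factor c]]]] )]]]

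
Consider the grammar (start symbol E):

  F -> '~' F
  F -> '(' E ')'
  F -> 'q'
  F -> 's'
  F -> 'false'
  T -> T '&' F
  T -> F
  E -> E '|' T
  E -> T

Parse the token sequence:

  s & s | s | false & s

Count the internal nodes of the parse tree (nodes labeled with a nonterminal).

[E [E [E [T [T [F s]] & [F s]]] | [T [F s]]] | [T [T [F false]] & [F s]]]

13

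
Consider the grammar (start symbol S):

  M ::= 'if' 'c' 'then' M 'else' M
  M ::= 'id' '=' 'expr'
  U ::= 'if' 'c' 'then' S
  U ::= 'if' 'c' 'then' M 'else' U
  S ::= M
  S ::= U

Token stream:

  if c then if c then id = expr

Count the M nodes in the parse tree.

[S [U if c then [S [U if c then [S [M id = expr]]]]]]

1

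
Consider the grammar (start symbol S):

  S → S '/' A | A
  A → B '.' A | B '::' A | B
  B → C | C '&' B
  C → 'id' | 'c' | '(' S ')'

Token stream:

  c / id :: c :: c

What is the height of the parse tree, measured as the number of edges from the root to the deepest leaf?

[S [S [A [B [C c]]]] / [A [B [C id]] :: [A [B [C c]] :: [A [B [C c]]]]]]

6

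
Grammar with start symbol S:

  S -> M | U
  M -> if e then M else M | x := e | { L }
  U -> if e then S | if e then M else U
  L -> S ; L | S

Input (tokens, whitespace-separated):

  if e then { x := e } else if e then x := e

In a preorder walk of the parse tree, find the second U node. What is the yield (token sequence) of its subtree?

[S [U if e then [M { [L [S [M x := e]]] }] else [U if e then [S [M x := e]]]]]

if e then x := e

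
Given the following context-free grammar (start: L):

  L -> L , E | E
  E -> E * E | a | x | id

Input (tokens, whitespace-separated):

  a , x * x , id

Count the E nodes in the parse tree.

[L [L [L [E a]] , [E [E x] * [E x]]] , [E id]]

5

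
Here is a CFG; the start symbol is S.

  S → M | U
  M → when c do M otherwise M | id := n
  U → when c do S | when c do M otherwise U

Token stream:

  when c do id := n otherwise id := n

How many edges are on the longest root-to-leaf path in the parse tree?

3

[S [M when c do [M id := n] otherwise [M id := n]]]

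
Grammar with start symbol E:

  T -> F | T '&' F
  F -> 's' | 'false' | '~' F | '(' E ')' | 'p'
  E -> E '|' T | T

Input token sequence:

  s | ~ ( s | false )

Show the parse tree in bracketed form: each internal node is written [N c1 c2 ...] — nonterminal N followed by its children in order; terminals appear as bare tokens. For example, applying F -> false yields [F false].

[E [E [T [F s]]] | [T [F ~ [F ( [E [E [T [F s]]] | [T [F false]]] )]]]]

E
E | T
T | T
F | T
s | T
s | F
s | ~ F
s | ~ ( E )
s | ~ ( E | T )
s | ~ ( T | T )
s | ~ ( F | T )
s | ~ ( s | T )
s | ~ ( s | F )
s | ~ ( s | false )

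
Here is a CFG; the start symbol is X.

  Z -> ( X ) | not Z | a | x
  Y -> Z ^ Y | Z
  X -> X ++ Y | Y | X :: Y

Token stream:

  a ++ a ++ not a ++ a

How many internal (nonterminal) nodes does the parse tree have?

13

[X [X [X [X [Y [Z a]]] ++ [Y [Z a]]] ++ [Y [Z not [Z a]]]] ++ [Y [Z a]]]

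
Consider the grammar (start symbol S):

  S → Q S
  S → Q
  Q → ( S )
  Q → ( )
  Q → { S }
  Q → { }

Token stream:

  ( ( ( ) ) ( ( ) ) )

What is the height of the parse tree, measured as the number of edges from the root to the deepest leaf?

7

[S [Q ( [S [Q ( [S [Q ( )]] )] [S [Q ( [S [Q ( )]] )]]] )]]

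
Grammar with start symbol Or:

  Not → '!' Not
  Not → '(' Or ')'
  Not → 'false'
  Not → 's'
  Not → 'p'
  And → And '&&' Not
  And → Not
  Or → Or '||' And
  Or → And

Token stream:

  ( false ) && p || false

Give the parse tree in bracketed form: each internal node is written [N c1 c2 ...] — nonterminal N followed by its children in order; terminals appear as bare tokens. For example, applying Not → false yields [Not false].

Or
Or || And
And || And
And && Not || And
Not && Not || And
( Or ) && Not || And
( And ) && Not || And
( Not ) && Not || And
( false ) && Not || And
( false ) && p || And
( false ) && p || Not
( false ) && p || false

[Or [Or [And [And [Not ( [Or [And [Not false]]] )]] && [Not p]]] || [And [Not false]]]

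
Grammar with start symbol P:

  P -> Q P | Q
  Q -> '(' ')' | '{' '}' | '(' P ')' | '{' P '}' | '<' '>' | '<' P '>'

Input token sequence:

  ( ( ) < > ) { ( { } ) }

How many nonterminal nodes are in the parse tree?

[P [Q ( [P [Q ( )] [P [Q < >]]] )] [P [Q { [P [Q ( [P [Q { }]] )]] }]]]

12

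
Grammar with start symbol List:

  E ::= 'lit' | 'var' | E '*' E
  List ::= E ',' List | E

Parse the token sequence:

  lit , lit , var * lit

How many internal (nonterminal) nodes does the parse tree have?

8

[List [E lit] , [List [E lit] , [List [E [E var] * [E lit]]]]]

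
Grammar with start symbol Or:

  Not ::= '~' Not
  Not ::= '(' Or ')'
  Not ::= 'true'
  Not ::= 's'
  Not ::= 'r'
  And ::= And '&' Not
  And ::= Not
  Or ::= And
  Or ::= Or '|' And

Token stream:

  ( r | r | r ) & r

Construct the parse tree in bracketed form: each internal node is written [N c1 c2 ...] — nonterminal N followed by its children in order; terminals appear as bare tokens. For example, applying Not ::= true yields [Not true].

Or
And
And & Not
Not & Not
( Or ) & Not
( Or | And ) & Not
( Or | And | And ) & Not
( And | And | And ) & Not
( Not | And | And ) & Not
( r | And | And ) & Not
( r | Not | And ) & Not
( r | r | And ) & Not
( r | r | Not ) & Not
( r | r | r ) & Not
( r | r | r ) & r

[Or [And [And [Not ( [Or [Or [Or [And [Not r]]] | [And [Not r]]] | [And [Not r]]] )]] & [Not r]]]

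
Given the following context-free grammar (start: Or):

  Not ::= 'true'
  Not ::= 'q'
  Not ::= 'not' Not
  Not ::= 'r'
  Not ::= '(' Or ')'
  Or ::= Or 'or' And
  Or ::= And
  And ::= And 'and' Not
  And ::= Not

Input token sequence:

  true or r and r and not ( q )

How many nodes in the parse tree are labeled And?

5

[Or [Or [And [Not true]]] or [And [And [And [Not r]] and [Not r]] and [Not not [Not ( [Or [And [Not q]]] )]]]]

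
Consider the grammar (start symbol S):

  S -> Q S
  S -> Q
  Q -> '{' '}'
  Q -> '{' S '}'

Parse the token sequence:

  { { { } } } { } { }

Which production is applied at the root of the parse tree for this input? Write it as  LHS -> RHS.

[S [Q { [S [Q { [S [Q { }]] }]] }] [S [Q { }] [S [Q { }]]]]

S -> Q S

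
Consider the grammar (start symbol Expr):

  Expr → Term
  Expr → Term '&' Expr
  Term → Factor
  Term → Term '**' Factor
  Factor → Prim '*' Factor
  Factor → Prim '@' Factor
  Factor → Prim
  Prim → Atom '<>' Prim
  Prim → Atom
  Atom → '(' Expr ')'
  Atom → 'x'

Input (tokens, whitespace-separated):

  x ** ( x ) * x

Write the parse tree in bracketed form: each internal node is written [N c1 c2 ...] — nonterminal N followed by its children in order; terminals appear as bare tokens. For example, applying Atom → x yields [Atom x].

[Expr [Term [Term [Factor [Prim [Atom x]]]] ** [Factor [Prim [Atom ( [Expr [Term [Factor [Prim [Atom x]]]]] )]] * [Factor [Prim [Atom x]]]]]]

Expr
Term
Term ** Factor
Factor ** Factor
Prim ** Factor
Atom ** Factor
x ** Factor
x ** Prim * Factor
x ** Atom * Factor
x ** ( Expr ) * Factor
x ** ( Term ) * Factor
x ** ( Factor ) * Factor
x ** ( Prim ) * Factor
x ** ( Atom ) * Factor
x ** ( x ) * Factor
x ** ( x ) * Prim
x ** ( x ) * Atom
x ** ( x ) * x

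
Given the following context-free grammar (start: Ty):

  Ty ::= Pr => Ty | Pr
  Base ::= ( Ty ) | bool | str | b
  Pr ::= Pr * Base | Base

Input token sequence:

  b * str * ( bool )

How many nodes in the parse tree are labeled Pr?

[Ty [Pr [Pr [Pr [Base b]] * [Base str]] * [Base ( [Ty [Pr [Base bool]]] )]]]

4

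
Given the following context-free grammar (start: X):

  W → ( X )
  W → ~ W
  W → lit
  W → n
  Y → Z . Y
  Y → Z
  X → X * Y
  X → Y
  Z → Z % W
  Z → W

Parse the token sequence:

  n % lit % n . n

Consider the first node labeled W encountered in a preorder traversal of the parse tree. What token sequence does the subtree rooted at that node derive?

n

[X [Y [Z [Z [Z [W n]] % [W lit]] % [W n]] . [Y [Z [W n]]]]]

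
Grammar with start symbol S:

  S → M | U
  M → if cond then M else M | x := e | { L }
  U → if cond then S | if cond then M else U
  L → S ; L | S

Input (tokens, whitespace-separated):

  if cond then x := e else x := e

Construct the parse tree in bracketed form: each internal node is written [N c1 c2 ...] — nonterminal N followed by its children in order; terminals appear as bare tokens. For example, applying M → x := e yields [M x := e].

S
M
if cond then M else M
if cond then x := e else M
if cond then x := e else x := e

[S [M if cond then [M x := e] else [M x := e]]]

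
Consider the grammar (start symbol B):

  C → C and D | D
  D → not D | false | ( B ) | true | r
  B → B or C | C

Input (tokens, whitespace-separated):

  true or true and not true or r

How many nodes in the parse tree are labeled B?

[B [B [B [C [D true]]] or [C [C [D true]] and [D not [D true]]]] or [C [D r]]]

3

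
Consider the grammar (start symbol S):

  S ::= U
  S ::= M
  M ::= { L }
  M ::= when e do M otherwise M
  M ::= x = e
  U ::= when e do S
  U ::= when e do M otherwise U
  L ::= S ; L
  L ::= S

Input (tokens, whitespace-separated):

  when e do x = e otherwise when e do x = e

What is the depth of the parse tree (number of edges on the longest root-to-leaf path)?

5

[S [U when e do [M x = e] otherwise [U when e do [S [M x = e]]]]]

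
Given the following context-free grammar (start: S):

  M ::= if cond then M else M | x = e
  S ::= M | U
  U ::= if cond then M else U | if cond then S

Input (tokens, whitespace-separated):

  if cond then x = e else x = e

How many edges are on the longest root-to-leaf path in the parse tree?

[S [M if cond then [M x = e] else [M x = e]]]

3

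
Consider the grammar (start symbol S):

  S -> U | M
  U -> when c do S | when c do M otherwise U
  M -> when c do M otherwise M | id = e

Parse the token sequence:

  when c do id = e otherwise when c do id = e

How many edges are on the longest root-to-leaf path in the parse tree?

5

[S [U when c do [M id = e] otherwise [U when c do [S [M id = e]]]]]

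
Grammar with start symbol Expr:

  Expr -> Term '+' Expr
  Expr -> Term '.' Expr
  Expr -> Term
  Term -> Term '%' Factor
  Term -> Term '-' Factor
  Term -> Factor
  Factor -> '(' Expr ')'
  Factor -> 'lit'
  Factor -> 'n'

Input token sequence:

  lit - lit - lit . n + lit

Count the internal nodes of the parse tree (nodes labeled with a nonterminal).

[Expr [Term [Term [Term [Factor lit]] - [Factor lit]] - [Factor lit]] . [Expr [Term [Factor n]] + [Expr [Term [Factor lit]]]]]

13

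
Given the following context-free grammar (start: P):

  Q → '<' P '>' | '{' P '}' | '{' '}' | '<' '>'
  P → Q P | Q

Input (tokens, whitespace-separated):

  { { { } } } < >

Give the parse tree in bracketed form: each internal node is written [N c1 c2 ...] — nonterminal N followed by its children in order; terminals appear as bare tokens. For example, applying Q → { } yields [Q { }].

P
Q P
{ P } P
{ Q } P
{ { P } } P
{ { Q } } P
{ { { } } } P
{ { { } } } Q
{ { { } } } < >

[P [Q { [P [Q { [P [Q { }]] }]] }] [P [Q < >]]]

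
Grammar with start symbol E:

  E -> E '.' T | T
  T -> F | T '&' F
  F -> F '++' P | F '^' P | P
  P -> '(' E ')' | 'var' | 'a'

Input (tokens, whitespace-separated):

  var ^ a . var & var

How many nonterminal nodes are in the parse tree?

[E [E [T [F [F [P var]] ^ [P a]]]] . [T [T [F [P var]]] & [F [P var]]]]

13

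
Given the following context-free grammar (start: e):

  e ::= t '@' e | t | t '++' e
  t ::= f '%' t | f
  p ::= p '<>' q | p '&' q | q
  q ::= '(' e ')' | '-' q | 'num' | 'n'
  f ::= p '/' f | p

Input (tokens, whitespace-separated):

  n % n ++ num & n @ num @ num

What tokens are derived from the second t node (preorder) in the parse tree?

n

[e [t [f [p [q n]]] % [t [f [p [q n]]]]] ++ [e [t [f [p [p [q num]] & [q n]]]] @ [e [t [f [p [q num]]]] @ [e [t [f [p [q num]]]]]]]]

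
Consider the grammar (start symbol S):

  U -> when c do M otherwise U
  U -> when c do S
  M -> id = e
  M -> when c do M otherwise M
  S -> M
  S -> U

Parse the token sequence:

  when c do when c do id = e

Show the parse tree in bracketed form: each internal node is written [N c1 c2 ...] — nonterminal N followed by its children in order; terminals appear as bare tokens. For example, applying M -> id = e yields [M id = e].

S
U
when c do S
when c do U
when c do when c do S
when c do when c do M
when c do when c do id = e

[S [U when c do [S [U when c do [S [M id = e]]]]]]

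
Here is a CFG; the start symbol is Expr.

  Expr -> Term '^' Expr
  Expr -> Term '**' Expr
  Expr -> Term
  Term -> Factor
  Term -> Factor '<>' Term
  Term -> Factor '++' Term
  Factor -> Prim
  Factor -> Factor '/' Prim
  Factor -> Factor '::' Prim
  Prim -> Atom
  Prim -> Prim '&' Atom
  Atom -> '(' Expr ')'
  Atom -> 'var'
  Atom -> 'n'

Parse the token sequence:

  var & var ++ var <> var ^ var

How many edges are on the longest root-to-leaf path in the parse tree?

[Expr [Term [Factor [Prim [Prim [Atom var]] & [Atom var]]] ++ [Term [Factor [Prim [Atom var]]] <> [Term [Factor [Prim [Atom var]]]]]] ^ [Expr [Term [Factor [Prim [Atom var]]]]]]

7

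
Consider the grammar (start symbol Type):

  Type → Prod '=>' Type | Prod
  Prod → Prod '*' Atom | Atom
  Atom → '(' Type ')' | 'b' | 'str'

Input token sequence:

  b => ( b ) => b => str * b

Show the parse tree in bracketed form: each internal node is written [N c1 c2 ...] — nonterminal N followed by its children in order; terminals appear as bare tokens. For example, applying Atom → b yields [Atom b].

[Type [Prod [Atom b]] => [Type [Prod [Atom ( [Type [Prod [Atom b]]] )]] => [Type [Prod [Atom b]] => [Type [Prod [Prod [Atom str]] * [Atom b]]]]]]

Type
Prod => Type
Atom => Type
b => Type
b => Prod => Type
b => Atom => Type
b => ( Type ) => Type
b => ( Prod ) => Type
b => ( Atom ) => Type
b => ( b ) => Type
b => ( b ) => Prod => Type
b => ( b ) => Atom => Type
b => ( b ) => b => Type
b => ( b ) => b => Prod
b => ( b ) => b => Prod * Atom
b => ( b ) => b => Atom * Atom
b => ( b ) => b => str * Atom
b => ( b ) => b => str * b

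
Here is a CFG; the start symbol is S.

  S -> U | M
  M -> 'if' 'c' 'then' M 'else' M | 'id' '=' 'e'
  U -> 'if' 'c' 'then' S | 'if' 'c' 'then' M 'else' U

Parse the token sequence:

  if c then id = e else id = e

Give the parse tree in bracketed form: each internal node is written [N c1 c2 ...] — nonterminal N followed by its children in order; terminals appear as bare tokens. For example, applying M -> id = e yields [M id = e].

[S [M if c then [M id = e] else [M id = e]]]

S
M
if c then M else M
if c then id = e else M
if c then id = e else id = e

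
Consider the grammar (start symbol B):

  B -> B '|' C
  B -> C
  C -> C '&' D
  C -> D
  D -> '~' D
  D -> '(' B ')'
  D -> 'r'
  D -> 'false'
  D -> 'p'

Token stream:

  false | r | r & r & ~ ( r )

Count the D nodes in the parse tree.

[B [B [B [C [D false]]] | [C [D r]]] | [C [C [C [D r]] & [D r]] & [D ~ [D ( [B [C [D r]]] )]]]]

7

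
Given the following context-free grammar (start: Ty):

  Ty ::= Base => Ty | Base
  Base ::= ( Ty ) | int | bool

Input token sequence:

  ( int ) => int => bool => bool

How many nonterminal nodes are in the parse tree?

10

[Ty [Base ( [Ty [Base int]] )] => [Ty [Base int] => [Ty [Base bool] => [Ty [Base bool]]]]]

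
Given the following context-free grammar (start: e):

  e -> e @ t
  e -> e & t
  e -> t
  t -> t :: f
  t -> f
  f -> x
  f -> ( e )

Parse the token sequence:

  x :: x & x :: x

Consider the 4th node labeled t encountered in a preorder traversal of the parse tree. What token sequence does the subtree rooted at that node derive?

x

[e [e [t [t [f x]] :: [f x]]] & [t [t [f x]] :: [f x]]]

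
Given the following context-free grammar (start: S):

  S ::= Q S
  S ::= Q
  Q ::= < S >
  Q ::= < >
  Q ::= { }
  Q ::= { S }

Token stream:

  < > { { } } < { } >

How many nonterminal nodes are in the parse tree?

10

[S [Q < >] [S [Q { [S [Q { }]] }] [S [Q < [S [Q { }]] >]]]]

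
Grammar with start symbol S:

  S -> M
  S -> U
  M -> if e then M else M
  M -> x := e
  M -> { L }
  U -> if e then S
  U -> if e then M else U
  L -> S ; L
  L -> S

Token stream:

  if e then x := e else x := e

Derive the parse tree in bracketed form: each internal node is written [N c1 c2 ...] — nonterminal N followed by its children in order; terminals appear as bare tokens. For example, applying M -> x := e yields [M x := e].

S
M
if e then M else M
if e then x := e else M
if e then x := e else x := e

[S [M if e then [M x := e] else [M x := e]]]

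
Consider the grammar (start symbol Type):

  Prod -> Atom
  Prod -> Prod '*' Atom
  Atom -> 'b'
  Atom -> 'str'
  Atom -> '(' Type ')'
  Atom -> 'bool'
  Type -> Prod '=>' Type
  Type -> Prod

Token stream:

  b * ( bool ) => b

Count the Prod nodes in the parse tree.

4

[Type [Prod [Prod [Atom b]] * [Atom ( [Type [Prod [Atom bool]]] )]] => [Type [Prod [Atom b]]]]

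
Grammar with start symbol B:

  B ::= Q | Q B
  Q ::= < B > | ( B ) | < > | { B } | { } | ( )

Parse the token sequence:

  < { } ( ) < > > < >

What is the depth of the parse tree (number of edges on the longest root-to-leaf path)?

[B [Q < [B [Q { }] [B [Q ( )] [B [Q < >]]]] >] [B [Q < >]]]

6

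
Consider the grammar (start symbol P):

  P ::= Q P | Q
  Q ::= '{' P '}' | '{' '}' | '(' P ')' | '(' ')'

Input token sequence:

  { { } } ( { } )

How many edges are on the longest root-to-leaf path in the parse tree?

5

[P [Q { [P [Q { }]] }] [P [Q ( [P [Q { }]] )]]]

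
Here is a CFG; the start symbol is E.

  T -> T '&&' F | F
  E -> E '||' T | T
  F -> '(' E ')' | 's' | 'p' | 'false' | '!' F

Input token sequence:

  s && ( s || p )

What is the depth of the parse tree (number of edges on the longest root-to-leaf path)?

7

[E [T [T [F s]] && [F ( [E [E [T [F s]]] || [T [F p]]] )]]]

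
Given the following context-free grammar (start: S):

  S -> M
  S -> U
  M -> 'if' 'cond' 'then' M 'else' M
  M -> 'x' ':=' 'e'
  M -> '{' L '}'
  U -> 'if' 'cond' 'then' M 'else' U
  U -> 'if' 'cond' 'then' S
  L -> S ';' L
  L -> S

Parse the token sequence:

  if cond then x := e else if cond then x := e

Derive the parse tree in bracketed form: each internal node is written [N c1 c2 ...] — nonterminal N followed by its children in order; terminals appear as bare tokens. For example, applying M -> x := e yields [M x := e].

[S [U if cond then [M x := e] else [U if cond then [S [M x := e]]]]]

S
U
if cond then M else U
if cond then x := e else U
if cond then x := e else if cond then S
if cond then x := e else if cond then M
if cond then x := e else if cond then x := e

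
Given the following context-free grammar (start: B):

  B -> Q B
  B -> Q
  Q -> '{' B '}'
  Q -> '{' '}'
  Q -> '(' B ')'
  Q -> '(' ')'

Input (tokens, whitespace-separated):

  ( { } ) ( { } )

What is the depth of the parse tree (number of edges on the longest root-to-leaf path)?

5

[B [Q ( [B [Q { }]] )] [B [Q ( [B [Q { }]] )]]]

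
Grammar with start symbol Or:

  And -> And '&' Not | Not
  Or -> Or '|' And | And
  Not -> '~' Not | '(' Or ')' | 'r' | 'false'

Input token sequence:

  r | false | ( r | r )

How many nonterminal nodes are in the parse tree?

15

[Or [Or [Or [And [Not r]]] | [And [Not false]]] | [And [Not ( [Or [Or [And [Not r]]] | [And [Not r]]] )]]]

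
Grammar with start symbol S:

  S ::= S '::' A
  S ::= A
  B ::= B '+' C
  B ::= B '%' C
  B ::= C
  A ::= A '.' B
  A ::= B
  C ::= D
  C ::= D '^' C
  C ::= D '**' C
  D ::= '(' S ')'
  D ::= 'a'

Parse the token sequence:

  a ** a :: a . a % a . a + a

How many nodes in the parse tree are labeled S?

[S [S [A [B [C [D a] ** [C [D a]]]]]] :: [A [A [A [B [C [D a]]]] . [B [B [C [D a]]] % [C [D a]]]] . [B [B [C [D a]]] + [C [D a]]]]]

2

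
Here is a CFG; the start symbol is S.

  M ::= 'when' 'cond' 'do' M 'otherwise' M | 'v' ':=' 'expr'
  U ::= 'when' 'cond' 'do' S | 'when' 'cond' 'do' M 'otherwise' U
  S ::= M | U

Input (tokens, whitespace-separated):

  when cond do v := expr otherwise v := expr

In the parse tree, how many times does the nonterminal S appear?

1

[S [M when cond do [M v := expr] otherwise [M v := expr]]]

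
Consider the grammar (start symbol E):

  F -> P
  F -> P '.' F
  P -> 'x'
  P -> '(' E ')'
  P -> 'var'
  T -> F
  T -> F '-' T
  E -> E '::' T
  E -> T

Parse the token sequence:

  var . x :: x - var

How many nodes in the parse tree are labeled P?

4

[E [E [T [F [P var] . [F [P x]]]]] :: [T [F [P x]] - [T [F [P var]]]]]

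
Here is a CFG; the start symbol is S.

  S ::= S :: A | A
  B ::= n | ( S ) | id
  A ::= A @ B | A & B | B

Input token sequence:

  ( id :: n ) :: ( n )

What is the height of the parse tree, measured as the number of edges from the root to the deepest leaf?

8

[S [S [A [B ( [S [S [A [B id]]] :: [A [B n]]] )]]] :: [A [B ( [S [A [B n]]] )]]]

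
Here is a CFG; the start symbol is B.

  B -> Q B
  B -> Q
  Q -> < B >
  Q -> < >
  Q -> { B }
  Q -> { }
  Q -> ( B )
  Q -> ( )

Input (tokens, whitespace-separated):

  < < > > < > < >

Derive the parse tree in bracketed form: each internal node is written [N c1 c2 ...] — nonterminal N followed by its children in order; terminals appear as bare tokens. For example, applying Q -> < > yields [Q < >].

B
Q B
< B > B
< Q > B
< < > > B
< < > > Q B
< < > > < > B
< < > > < > Q
< < > > < > < >

[B [Q < [B [Q < >]] >] [B [Q < >] [B [Q < >]]]]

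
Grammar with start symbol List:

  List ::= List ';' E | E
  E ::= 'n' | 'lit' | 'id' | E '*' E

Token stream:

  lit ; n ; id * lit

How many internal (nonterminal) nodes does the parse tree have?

[List [List [List [E lit]] ; [E n]] ; [E [E id] * [E lit]]]

8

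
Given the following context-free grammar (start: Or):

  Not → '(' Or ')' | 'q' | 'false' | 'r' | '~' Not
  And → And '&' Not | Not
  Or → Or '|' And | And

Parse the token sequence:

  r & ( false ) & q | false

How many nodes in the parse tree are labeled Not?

5

[Or [Or [And [And [And [Not r]] & [Not ( [Or [And [Not false]]] )]] & [Not q]]] | [And [Not false]]]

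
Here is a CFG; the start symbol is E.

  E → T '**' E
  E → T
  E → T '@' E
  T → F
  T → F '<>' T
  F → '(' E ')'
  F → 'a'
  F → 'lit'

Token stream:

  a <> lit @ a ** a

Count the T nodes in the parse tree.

[E [T [F a] <> [T [F lit]]] @ [E [T [F a]] ** [E [T [F a]]]]]

4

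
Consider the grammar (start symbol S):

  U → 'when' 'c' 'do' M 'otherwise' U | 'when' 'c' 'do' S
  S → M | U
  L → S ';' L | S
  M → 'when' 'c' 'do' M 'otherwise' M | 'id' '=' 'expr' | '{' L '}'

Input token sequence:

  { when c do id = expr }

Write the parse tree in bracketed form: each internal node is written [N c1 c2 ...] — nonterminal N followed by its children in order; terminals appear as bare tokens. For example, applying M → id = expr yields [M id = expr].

[S [M { [L [S [U when c do [S [M id = expr]]]]] }]]

S
M
{ L }
{ S }
{ U }
{ when c do S }
{ when c do M }
{ when c do id = expr }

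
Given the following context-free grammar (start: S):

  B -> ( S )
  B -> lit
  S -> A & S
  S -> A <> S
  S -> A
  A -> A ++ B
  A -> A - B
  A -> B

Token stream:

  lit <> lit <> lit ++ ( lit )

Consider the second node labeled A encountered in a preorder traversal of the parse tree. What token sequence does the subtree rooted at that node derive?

[S [A [B lit]] <> [S [A [B lit]] <> [S [A [A [B lit]] ++ [B ( [S [A [B lit]]] )]]]]]

lit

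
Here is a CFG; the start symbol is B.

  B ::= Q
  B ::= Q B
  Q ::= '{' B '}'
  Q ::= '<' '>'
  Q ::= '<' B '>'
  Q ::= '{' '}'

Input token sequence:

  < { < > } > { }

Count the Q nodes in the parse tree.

4

[B [Q < [B [Q { [B [Q < >]] }]] >] [B [Q { }]]]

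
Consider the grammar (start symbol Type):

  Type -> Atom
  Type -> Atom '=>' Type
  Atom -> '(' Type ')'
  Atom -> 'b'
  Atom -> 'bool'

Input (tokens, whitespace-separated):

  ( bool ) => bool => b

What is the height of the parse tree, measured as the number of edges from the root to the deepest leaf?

4

[Type [Atom ( [Type [Atom bool]] )] => [Type [Atom bool] => [Type [Atom b]]]]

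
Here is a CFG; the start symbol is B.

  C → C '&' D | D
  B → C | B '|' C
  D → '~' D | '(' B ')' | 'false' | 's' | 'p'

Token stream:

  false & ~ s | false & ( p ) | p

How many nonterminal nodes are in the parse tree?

17

[B [B [B [C [C [D false]] & [D ~ [D s]]]] | [C [C [D false]] & [D ( [B [C [D p]]] )]]] | [C [D p]]]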